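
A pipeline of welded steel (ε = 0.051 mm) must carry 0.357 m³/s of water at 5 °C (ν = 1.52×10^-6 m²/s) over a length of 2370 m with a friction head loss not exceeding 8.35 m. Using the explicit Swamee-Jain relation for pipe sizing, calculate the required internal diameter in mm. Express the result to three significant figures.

Swamee-Jain (Type III): D = 0.66·[ε^1.25·(LQ²/(gh_f))^4.75 + ν·Q^9.4·(L/(gh_f))^5.2]^0.04
LQ²/(gh_f) = 3.687; L/(gh_f) = 28.93
Term 1 = ε^1.25·(…)^4.75 = 0.00212; Term 2 = ν·Q^9.4·(…)^5.2 = 0.00377
D = 0.66·(0.00212 + 0.00377)^0.04 = 0.5375 m = 537 mm
Check: V = 1.57 m/s, Re = 5.56×10^5, f = 0.01423, h_f = 7.92 m ≈ 8.35 m ✓

D ≈ 537 mm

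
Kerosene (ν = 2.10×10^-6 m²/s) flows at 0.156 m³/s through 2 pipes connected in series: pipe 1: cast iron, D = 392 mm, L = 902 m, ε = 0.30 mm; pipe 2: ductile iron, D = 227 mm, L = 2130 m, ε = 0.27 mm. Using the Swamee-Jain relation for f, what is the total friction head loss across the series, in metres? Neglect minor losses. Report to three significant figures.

H ≈ 155 m

Pipe 1: V = 1.293 m/s, Re = 2.41×10^5, ε/D = 7.65×10^-4, f = 0.01996, h_1 = f(L/D)V²/2g = 3.911 m
Pipe 2: V = 3.855 m/s, Re = 4.17×10^5, ε/D = 0.00119, f = 0.02125, h_2 = f(L/D)V²/2g = 151.0 m
Series → Q common, losses add: H = Σh = 154.9 m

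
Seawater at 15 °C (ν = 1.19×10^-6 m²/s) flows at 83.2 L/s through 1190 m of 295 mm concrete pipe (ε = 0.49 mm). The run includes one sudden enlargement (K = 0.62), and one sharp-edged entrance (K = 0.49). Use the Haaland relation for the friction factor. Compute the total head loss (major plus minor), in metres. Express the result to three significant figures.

V = 4Q/(πD²) = 1.217 m/s; V²/2g = 0.07552 m
Re = 3.02×10^5, ε/D = 0.00166 → f = 0.02295 (Haaland)
Major: h_f = f(L/D)·V²/2g = 0.02295·4034·0.07552 = 6.991 m
Minor: ΣK = 1.11; h_m = ΣK·V²/2g = 0.08383 m
Total H_L = 6.991 + 0.08383 = 7.075 m

H_L ≈ 7.08 m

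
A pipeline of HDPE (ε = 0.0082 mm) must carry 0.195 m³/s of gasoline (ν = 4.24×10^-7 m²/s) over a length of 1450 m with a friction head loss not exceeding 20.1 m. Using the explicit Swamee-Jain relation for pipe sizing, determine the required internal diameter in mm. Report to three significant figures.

Swamee-Jain (Type III): D = 0.66·[ε^1.25·(LQ²/(gh_f))^4.75 + ν·Q^9.4·(L/(gh_f))^5.2]^0.04
LQ²/(gh_f) = 0.2796; L/(gh_f) = 7.354
Term 1 = ε^1.25·(…)^4.75 = 1.03×10^-9; Term 2 = ν·Q^9.4·(…)^5.2 = 2.88×10^-9
D = 0.66·(1.03×10^-9 + 2.88×10^-9)^0.04 = 0.3043 m = 304 mm
Check: V = 2.68 m/s, Re = 1.92×10^6, f = 0.01132, h_f = 19.8 m ≈ 20.1 m ✓

D ≈ 304 mm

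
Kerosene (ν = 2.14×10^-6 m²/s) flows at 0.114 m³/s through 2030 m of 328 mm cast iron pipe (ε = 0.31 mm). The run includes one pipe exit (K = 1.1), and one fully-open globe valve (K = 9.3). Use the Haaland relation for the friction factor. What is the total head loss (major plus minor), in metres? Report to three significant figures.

H_L ≈ 12.8 m

V = 4Q/(πD²) = 1.349 m/s; V²/2g = 0.09278 m
Re = 2.07×10^5, ε/D = 9.45×10^-4 → f = 0.02065 (Haaland)
Major: h_f = f(L/D)·V²/2g = 0.02065·6189·0.09278 = 11.86 m
Minor: ΣK = 10.4; h_m = ΣK·V²/2g = 0.9649 m
Total H_L = 11.86 + 0.9649 = 12.82 m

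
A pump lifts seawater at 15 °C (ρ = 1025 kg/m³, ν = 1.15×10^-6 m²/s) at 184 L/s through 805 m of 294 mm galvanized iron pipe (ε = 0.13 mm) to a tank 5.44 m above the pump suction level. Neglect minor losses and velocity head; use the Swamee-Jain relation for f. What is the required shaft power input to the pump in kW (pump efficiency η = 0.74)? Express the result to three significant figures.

P_shaft ≈ 57.5 kW

V = 4Q/(πD²) = 2.710 m/s; Re = 6.93×10^5; ε/D = 4.42×10^-4; f = 0.01713
h_f = f(L/D)V²/2g = 17.56 m
Total head H = z + h_f = 5.44 + 17.56 = 23.00 m
P_hyd = ρgQH = 1025·9.81·0.184·23.00 = 42.56 kW
P_shaft = P_hyd/η = 42.56/0.74 = 57.51 kW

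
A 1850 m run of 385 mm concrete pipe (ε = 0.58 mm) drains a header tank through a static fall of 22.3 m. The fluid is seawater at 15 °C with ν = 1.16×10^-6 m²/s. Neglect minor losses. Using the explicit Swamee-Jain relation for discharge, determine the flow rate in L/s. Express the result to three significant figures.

Swamee-Jain (Type II): Q = -0.965·√(gD⁵h_f/L)·ln[ε/(3.7D) + √(3.17ν²L/(gD³h_f))]
√(gD⁵h_f/L) = √(9.81·0.385⁵·22.3/1850) = 0.03163
ε/(3.7D) = 4.07×10^-4; √(3.17ν²L/(gD³h_f)) = 2.51×10^-5
Q = -0.965·0.03163·ln(4.323×10^-4) = 0.2364 m³/s
Check: V = 2.03 m/s, Re = 6.74×10^5, f = 0.02219, h_f = 22.4 m ≈ 22.3 m ✓

Q ≈ 236 L/s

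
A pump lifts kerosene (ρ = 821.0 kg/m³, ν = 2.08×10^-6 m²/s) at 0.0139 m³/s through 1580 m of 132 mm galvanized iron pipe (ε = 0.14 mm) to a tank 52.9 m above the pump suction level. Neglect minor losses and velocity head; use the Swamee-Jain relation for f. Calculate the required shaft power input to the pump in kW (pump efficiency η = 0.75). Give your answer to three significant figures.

P_shaft ≈ 10.1 kW

V = 4Q/(πD²) = 1.016 m/s; Re = 6.45×10^4; ε/D = 0.00106; f = 0.02360
h_f = f(L/D)V²/2g = 14.85 m
Total head H = z + h_f = 52.9 + 14.85 = 67.75 m
P_hyd = ρgQH = 821.0·9.81·0.0139·67.75 = 7.585 kW
P_shaft = P_hyd/η = 7.585/0.75 = 10.11 kW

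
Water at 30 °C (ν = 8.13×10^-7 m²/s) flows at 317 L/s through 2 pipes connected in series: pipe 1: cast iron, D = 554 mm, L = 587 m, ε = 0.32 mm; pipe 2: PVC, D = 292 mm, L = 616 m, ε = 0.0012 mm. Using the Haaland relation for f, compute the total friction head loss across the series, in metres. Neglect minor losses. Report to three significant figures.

H ≈ 27.5 m

Pipe 1: V = 1.315 m/s, Re = 8.96×10^5, ε/D = 5.78×10^-4, f = 0.01773, h_1 = f(L/D)V²/2g = 1.656 m
Pipe 2: V = 4.734 m/s, Re = 1.70×10^6, ε/D = 4.11×10^-6, f = 0.01072, h_2 = f(L/D)V²/2g = 25.83 m
Series → Q common, losses add: H = Σh = 27.48 m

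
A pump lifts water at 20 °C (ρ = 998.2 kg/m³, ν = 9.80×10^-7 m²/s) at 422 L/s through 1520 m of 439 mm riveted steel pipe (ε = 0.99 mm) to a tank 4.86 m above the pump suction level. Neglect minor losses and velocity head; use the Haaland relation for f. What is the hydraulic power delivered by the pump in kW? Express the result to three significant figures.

P_hyd ≈ 158 kW

V = 4Q/(πD²) = 2.788 m/s; Re = 1.25×10^6; ε/D = 0.00226; f = 0.02435
h_f = f(L/D)V²/2g = 33.41 m
Total head H = z + h_f = 4.86 + 33.41 = 38.27 m
P_hyd = ρgQH = 998.2·9.81·0.422·38.27 = 158.1 kW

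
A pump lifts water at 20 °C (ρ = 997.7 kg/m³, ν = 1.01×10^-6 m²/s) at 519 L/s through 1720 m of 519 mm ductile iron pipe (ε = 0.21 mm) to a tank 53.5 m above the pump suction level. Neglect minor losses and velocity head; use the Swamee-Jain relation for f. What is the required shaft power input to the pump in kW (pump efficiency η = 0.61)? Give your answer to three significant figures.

V = 4Q/(πD²) = 2.453 m/s; Re = 1.26×10^6; ε/D = 4.05×10^-4; f = 0.01649
h_f = f(L/D)V²/2g = 16.77 m
Total head H = z + h_f = 53.5 + 16.77 = 70.27 m
P_hyd = ρgQH = 997.7·9.81·0.519·70.27 = 356.9 kW
P_shaft = P_hyd/η = 356.9/0.61 = 585.2 kW

P_shaft ≈ 585 kW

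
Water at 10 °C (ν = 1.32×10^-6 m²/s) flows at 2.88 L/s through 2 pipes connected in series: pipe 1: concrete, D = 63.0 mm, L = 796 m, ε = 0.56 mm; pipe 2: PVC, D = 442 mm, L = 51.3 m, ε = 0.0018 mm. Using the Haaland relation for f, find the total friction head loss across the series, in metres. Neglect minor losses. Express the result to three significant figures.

Pipe 1: V = 0.9239 m/s, Re = 4.41×10^4, ε/D = 0.00889, f = 0.03785, h_1 = f(L/D)V²/2g = 20.80 m
Pipe 2: V = 0.01877 m/s, Re = 6290, ε/D = 4.07×10^-6, f = 0.03524, h_2 = f(L/D)V²/2g = 7.345×10^-5 m
Series → Q common, losses add: H = Σh = 20.80 m

H ≈ 20.8 m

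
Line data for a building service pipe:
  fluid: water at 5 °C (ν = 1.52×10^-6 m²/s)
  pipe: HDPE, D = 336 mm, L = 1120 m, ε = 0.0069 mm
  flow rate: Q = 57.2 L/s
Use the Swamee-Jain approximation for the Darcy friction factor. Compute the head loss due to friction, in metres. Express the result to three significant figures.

h_f ≈ 1.19 m

V = 4Q/(πD²) = 4·0.0572/(π·0.336²) = 0.6451 m/s
Re = VD/ν = 0.6451·0.336/1.52×10^-6 = 1.43×10^5 → turbulent
ε/D = 0.0069/336 = 2.05×10^-5
Swamee-Jain: f = 0.01676
h_f = f(L/D)V²/(2g) = 0.01676·(1120/0.336)·0.6451²/(2·9.81) = 1.185 m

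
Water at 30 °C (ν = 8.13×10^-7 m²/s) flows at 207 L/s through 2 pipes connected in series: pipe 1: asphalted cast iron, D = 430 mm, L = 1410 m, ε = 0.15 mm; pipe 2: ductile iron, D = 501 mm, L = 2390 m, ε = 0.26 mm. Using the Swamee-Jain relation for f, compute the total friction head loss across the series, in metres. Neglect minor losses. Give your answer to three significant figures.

Pipe 1: V = 1.425 m/s, Re = 7.54×10^5, ε/D = 3.49×10^-4, f = 0.01637, h_1 = f(L/D)V²/2g = 5.560 m
Pipe 2: V = 1.050 m/s, Re = 6.47×10^5, ε/D = 5.19×10^-4, f = 0.01769, h_2 = f(L/D)V²/2g = 4.742 m
Series → Q common, losses add: H = Σh = 10.30 m

H ≈ 10.3 m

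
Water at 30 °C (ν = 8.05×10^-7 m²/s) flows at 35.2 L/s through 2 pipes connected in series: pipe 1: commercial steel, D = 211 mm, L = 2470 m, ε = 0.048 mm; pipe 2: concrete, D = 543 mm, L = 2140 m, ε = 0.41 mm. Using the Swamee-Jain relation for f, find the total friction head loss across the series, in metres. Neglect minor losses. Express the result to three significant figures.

Pipe 1: V = 1.007 m/s, Re = 2.64×10^5, ε/D = 2.27×10^-4, f = 0.01676, h_1 = f(L/D)V²/2g = 10.13 m
Pipe 2: V = 0.1520 m/s, Re = 1.03×10^5, ε/D = 7.55×10^-4, f = 0.02139, h_2 = f(L/D)V²/2g = 0.09929 m
Series → Q common, losses add: H = Σh = 10.23 m

H ≈ 10.2 m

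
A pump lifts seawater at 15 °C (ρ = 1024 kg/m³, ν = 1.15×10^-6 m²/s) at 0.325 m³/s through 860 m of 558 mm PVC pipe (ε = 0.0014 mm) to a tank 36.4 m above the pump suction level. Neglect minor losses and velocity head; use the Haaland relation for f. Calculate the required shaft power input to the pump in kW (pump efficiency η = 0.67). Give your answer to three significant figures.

P_shaft ≈ 186 kW

V = 4Q/(πD²) = 1.329 m/s; Re = 6.45×10^5; ε/D = 2.51×10^-6; f = 0.01252
h_f = f(L/D)V²/2g = 1.737 m
Total head H = z + h_f = 36.4 + 1.737 = 38.14 m
P_hyd = ρgQH = 1024·9.81·0.325·38.14 = 124.5 kW
P_shaft = P_hyd/η = 124.5/0.67 = 185.8 kW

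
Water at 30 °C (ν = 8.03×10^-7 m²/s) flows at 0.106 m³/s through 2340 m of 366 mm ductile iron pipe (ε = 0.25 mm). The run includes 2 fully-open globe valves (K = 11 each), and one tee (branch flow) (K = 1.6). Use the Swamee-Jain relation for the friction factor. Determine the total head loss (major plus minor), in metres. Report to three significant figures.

V = 4Q/(πD²) = 1.008 m/s; V²/2g = 0.05174 m
Re = 4.59×10^5, ε/D = 6.83×10^-4 → f = 0.01890 (Swamee-Jain)
Major: h_f = f(L/D)·V²/2g = 0.01890·6393·0.05174 = 6.251 m
Minor: ΣK = 23.6; h_m = ΣK·V²/2g = 1.221 m
Total H_L = 6.251 + 1.221 = 7.473 m

H_L ≈ 7.47 m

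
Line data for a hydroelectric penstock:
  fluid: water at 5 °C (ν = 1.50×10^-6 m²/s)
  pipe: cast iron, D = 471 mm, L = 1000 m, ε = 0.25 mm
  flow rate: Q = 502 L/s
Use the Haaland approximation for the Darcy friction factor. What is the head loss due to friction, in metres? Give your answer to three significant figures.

V = 4Q/(πD²) = 4·0.502/(π·0.471²) = 2.881 m/s
Re = VD/ν = 2.881·0.471/1.50×10^-6 = 9.05×10^5 → turbulent
ε/D = 0.25/471 = 5.31×10^-4
Haaland: f = 0.01742
h_f = f(L/D)V²/(2g) = 0.01742·(1000/0.471)·2.881²/(2·9.81) = 15.65 m

h_f ≈ 15.7 m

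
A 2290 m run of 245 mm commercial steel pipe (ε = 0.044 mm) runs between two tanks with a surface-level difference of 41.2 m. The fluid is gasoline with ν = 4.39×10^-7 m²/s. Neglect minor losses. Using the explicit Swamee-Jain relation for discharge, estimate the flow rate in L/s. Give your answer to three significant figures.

Swamee-Jain (Type II): Q = -0.965·√(gD⁵h_f/L)·ln[ε/(3.7D) + √(3.17ν²L/(gD³h_f))]
√(gD⁵h_f/L) = √(9.81·0.245⁵·41.2/2290) = 0.01248
ε/(3.7D) = 4.85×10^-5; √(3.17ν²L/(gD³h_f)) = 1.53×10^-5
Q = -0.965·0.01248·ln(6.388×10^-5) = 0.1163 m³/s
Check: V = 2.47 m/s, Re = 1.38×10^6, f = 0.01429, h_f = 41.5 m ≈ 41.2 m ✓

Q ≈ 116 L/s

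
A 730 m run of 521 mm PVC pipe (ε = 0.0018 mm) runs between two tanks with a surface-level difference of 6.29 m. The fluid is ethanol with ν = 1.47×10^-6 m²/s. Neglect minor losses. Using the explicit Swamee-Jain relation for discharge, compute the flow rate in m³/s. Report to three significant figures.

Swamee-Jain (Type II): Q = -0.965·√(gD⁵h_f/L)·ln[ε/(3.7D) + √(3.17ν²L/(gD³h_f))]
√(gD⁵h_f/L) = √(9.81·0.521⁵·6.29/730) = 0.05696
ε/(3.7D) = 9.34×10^-7; √(3.17ν²L/(gD³h_f)) = 2.39×10^-5
Q = -0.965·0.05696·ln(2.487×10^-5) = 0.5828 m³/s
Check: V = 2.73 m/s, Re = 9.69×10^5, f = 0.01175, h_f = 6.27 m ≈ 6.29 m ✓

Q ≈ 0.583 m³/s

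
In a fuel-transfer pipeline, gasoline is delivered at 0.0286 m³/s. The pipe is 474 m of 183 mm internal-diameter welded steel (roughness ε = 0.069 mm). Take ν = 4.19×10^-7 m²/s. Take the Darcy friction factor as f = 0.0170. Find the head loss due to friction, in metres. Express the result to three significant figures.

V = 4Q/(πD²) = 4·0.0286/(π·0.183²) = 1.087 m/s
h_f = f(L/D)V²/(2g) = 0.01700·(474/0.183)·1.087²/(2·9.81) = 2.654 m

h_f ≈ 2.65 m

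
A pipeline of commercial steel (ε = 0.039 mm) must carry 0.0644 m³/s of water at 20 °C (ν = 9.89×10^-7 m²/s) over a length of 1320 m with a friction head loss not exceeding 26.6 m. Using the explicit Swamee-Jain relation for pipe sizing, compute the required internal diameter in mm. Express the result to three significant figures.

D ≈ 196 mm

Swamee-Jain (Type III): D = 0.66·[ε^1.25·(LQ²/(gh_f))^4.75 + ν·Q^9.4·(L/(gh_f))^5.2]^0.04
LQ²/(gh_f) = 0.02098; L/(gh_f) = 5.059
Term 1 = ε^1.25·(…)^4.75 = 3.29×10^-14; Term 2 = ν·Q^9.4·(…)^5.2 = 2.88×10^-14
D = 0.66·(3.29×10^-14 + 2.88×10^-14)^0.04 = 0.1955 m = 196 mm
Check: V = 2.15 m/s, Re = 4.24×10^5, f = 0.01574, h_f = 24.9 m ≈ 26.6 m ✓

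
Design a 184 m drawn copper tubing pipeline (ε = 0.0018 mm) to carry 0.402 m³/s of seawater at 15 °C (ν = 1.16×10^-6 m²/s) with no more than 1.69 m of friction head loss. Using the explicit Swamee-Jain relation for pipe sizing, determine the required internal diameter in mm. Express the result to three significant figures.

D ≈ 448 mm

Swamee-Jain (Type III): D = 0.66·[ε^1.25·(LQ²/(gh_f))^4.75 + ν·Q^9.4·(L/(gh_f))^5.2]^0.04
LQ²/(gh_f) = 1.794; L/(gh_f) = 11.10
Term 1 = ε^1.25·(…)^4.75 = 1.06×10^-6; Term 2 = ν·Q^9.4·(…)^5.2 = 6.02×10^-5
D = 0.66·(1.06×10^-6 + 6.02×10^-5)^0.04 = 0.4477 m = 448 mm
Check: V = 2.55 m/s, Re = 9.85×10^5, f = 0.01174, h_f = 1.60 m ≈ 1.69 m ✓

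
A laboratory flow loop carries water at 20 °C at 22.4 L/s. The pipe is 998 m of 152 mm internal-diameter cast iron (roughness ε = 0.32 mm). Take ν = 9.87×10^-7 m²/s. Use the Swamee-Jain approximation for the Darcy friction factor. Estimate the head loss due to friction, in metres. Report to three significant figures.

V = 4Q/(πD²) = 4·0.0224/(π·0.152²) = 1.234 m/s
Re = VD/ν = 1.234·0.152/9.87×10^-7 = 1.90×10^5 → turbulent
ε/D = 0.32/152 = 0.00211
Swamee-Jain: f = 0.02483
h_f = f(L/D)V²/(2g) = 0.02483·(998/0.152)·1.234²/(2·9.81) = 12.66 m

h_f ≈ 12.7 m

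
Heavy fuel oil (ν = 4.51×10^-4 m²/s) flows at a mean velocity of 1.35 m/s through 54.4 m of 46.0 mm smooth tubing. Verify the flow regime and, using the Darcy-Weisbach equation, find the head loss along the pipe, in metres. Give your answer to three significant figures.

h_f ≈ 51.1 m

Re = VD/ν = 1.35·0.04600/4.51×10^-4 = 138 → laminar (Re < 2300)
f = 64/Re = 0.4648
h_f = f(L/D)V²/(2g) = 0.4648·(54.4/0.04600)·1.35²/(2·9.81) = 51.06 m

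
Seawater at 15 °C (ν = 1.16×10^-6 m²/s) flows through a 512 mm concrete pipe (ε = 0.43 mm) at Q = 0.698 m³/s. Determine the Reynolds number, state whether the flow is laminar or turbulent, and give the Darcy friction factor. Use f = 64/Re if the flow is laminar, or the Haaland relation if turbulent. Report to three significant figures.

Re ≈ 1.50×10^6; turbulent; f ≈ 0.0191

V = 4Q/(πD²) = 3.390 m/s
Re = VD/ν = 3.390·0.512/1.16×10^-6 = 1.50×10^6
Re > 4000 → turbulent; ε/D = 8.40×10^-4
Haaland: f = 0.01907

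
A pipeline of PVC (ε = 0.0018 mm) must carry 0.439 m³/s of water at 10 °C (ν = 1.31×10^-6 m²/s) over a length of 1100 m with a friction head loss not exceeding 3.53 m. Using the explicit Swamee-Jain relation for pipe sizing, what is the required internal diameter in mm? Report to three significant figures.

D ≈ 579 mm

Swamee-Jain (Type III): D = 0.66·[ε^1.25·(LQ²/(gh_f))^4.75 + ν·Q^9.4·(L/(gh_f))^5.2]^0.04
LQ²/(gh_f) = 6.122; L/(gh_f) = 31.77
Term 1 = ε^1.25·(…)^4.75 = 3.60×10^-4; Term 2 = ν·Q^9.4·(…)^5.2 = 0.0369
D = 0.66·(3.60×10^-4 + 0.0369)^0.04 = 0.5786 m = 579 mm
Check: V = 1.67 m/s, Re = 7.37×10^5, f = 0.01229, h_f = 3.32 m ≈ 3.53 m ✓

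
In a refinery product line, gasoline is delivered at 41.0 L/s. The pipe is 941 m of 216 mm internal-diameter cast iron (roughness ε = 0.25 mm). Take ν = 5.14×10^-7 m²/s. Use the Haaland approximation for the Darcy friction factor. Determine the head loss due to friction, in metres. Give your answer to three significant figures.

h_f ≈ 5.81 m

V = 4Q/(πD²) = 4·0.0410/(π·0.216²) = 1.119 m/s
Re = VD/ν = 1.119·0.216/5.14×10^-7 = 4.70×10^5 → turbulent
ε/D = 0.25/216 = 0.00116
Haaland: f = 0.02089
h_f = f(L/D)V²/(2g) = 0.02089·(941/0.216)·1.119²/(2·9.81) = 5.808 m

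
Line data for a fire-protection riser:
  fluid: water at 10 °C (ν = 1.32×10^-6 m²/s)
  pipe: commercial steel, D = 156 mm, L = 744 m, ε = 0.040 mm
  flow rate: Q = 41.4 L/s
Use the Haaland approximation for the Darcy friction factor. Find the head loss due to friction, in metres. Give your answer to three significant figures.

h_f ≈ 19.1 m

V = 4Q/(πD²) = 4·0.0414/(π·0.156²) = 2.166 m/s
Re = VD/ν = 2.166·0.156/1.32×10^-6 = 2.56×10^5 → turbulent
ε/D = 0.040/156 = 2.56×10^-4
Haaland: f = 0.01676
h_f = f(L/D)V²/(2g) = 0.01676·(744/0.156)·2.166²/(2·9.81) = 19.11 m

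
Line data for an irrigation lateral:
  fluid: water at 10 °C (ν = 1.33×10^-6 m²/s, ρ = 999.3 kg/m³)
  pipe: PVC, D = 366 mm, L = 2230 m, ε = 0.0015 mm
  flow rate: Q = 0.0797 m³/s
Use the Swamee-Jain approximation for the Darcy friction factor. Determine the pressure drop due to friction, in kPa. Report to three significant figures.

Δp ≈ 27.0 kPa

V = 4Q/(πD²) = 4·0.0797/(π·0.366²) = 0.7575 m/s
Re = VD/ν = 0.7575·0.366/1.33×10^-6 = 2.08×10^5 → turbulent
ε/D = 0.0015/366 = 4.10×10^-6
Swamee-Jain: f = 0.01545
h_f = f(L/D)V²/(2g) = 0.01545·(2230/0.366)·0.7575²/(2·9.81) = 2.753 m
Δp = ρg·h_f = 999.3·9.81·2.753 = 26.98 kPa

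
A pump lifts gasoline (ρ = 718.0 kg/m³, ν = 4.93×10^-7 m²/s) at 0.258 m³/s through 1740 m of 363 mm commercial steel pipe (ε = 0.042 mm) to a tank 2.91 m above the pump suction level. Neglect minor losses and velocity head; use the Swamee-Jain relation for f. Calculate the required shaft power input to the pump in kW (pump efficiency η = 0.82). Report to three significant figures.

V = 4Q/(πD²) = 2.493 m/s; Re = 1.84×10^6; ε/D = 1.16×10^-4; f = 0.01320
h_f = f(L/D)V²/2g = 20.05 m
Total head H = z + h_f = 2.91 + 20.05 = 22.96 m
P_hyd = ρgQH = 718.0·9.81·0.258·22.96 = 41.72 kW
P_shaft = P_hyd/η = 41.72/0.82 = 50.87 kW

P_shaft ≈ 50.9 kW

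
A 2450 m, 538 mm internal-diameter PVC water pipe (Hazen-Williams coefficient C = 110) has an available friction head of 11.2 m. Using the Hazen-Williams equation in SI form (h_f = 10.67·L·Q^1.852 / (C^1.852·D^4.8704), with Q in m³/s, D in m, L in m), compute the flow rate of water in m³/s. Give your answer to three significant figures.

Q ≈ 0.327 m³/s

Rearranging: Q = [h_f·C^1.852·D^4.8704 / (10.67·L)]^(1/1.852)
Q = [11.2·110^1.852·0.538^4.8704 / (10.67·2450)]^0.540 = 0.3272 m³/s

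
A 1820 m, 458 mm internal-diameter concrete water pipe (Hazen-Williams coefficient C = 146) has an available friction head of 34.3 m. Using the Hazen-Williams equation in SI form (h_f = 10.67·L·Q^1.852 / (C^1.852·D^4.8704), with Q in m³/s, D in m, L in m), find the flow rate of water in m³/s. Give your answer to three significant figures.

Q ≈ 0.611 m³/s

Rearranging: Q = [h_f·C^1.852·D^4.8704 / (10.67·L)]^(1/1.852)
Q = [34.3·146^1.852·0.458^4.8704 / (10.67·1820)]^0.540 = 0.6110 m³/s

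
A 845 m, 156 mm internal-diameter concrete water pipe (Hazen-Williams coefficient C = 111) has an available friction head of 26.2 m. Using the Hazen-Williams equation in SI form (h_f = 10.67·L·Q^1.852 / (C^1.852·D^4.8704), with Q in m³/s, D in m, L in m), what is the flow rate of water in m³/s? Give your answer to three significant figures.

Rearranging: Q = [h_f·C^1.852·D^4.8704 / (10.67·L)]^(1/1.852)
Q = [26.2·111^1.852·0.156^4.8704 / (10.67·845)]^0.540 = 0.03578 m³/s

Q ≈ 0.0358 m³/s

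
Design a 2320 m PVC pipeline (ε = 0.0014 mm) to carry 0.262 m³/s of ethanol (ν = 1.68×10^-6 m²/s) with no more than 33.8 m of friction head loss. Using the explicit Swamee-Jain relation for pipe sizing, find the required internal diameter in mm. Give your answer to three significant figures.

Swamee-Jain (Type III): D = 0.66·[ε^1.25·(LQ²/(gh_f))^4.75 + ν·Q^9.4·(L/(gh_f))^5.2]^0.04
LQ²/(gh_f) = 0.4803; L/(gh_f) = 6.997
Term 1 = ε^1.25·(…)^4.75 = 1.48×10^-9; Term 2 = ν·Q^9.4·(…)^5.2 = 1.42×10^-7
D = 0.66·(1.48×10^-9 + 1.42×10^-7)^0.04 = 0.3514 m = 351 mm
Check: V = 2.70 m/s, Re = 5.65×10^5, f = 0.01288, h_f = 31.6 m ≈ 33.8 m ✓

D ≈ 351 mm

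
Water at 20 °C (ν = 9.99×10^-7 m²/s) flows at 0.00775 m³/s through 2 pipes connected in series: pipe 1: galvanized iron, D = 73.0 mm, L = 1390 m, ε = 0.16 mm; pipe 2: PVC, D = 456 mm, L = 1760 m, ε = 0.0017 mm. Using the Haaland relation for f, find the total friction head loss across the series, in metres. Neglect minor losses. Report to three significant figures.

Pipe 1: V = 1.852 m/s, Re = 1.35×10^5, ε/D = 0.00219, f = 0.02512, h_1 = f(L/D)V²/2g = 83.60 m
Pipe 2: V = 0.04746 m/s, Re = 2.17×10^4, ε/D = 3.73×10^-6, f = 0.02525, h_2 = f(L/D)V²/2g = 0.01118 m
Series → Q common, losses add: H = Σh = 83.61 m

H ≈ 83.6 m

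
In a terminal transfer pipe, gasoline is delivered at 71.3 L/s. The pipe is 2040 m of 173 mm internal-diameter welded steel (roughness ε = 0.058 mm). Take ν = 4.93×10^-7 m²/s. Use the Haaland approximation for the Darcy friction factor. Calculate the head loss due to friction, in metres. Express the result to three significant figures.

h_f ≈ 87.8 m

V = 4Q/(πD²) = 4·0.0713/(π·0.173²) = 3.033 m/s
Re = VD/ν = 3.033·0.173/4.93×10^-7 = 1.06×10^6 → turbulent
ε/D = 0.058/173 = 3.35×10^-4
Haaland: f = 0.01588
h_f = f(L/D)V²/(2g) = 0.01588·(2040/0.173)·3.033²/(2·9.81) = 87.81 m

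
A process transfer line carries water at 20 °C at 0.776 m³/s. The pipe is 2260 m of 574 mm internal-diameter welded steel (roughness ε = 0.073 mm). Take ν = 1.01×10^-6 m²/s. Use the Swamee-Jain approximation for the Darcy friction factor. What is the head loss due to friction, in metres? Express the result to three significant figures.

V = 4Q/(πD²) = 4·0.776/(π·0.574²) = 2.999 m/s
Re = VD/ν = 2.999·0.574/1.01×10^-6 = 1.70×10^6 → turbulent
ε/D = 0.073/574 = 1.27×10^-4
Swamee-Jain: f = 0.01343
h_f = f(L/D)V²/(2g) = 0.01343·(2260/0.574)·2.999²/(2·9.81) = 24.24 m

h_f ≈ 24.2 m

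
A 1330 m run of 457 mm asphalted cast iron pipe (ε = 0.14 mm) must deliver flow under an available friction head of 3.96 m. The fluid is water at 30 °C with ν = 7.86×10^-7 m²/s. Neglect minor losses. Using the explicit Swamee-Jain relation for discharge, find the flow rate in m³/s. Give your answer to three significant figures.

Q ≈ 0.212 m³/s

Swamee-Jain (Type II): Q = -0.965·√(gD⁵h_f/L)·ln[ε/(3.7D) + √(3.17ν²L/(gD³h_f))]
√(gD⁵h_f/L) = √(9.81·0.457⁵·3.96/1330) = 0.02413
ε/(3.7D) = 8.28×10^-5; √(3.17ν²L/(gD³h_f)) = 2.65×10^-5
Q = -0.965·0.02413·ln(1.093×10^-4) = 0.2124 m³/s
Check: V = 1.29 m/s, Re = 7.53×10^5, f = 0.01603, h_f = 3.99 m ≈ 3.96 m ✓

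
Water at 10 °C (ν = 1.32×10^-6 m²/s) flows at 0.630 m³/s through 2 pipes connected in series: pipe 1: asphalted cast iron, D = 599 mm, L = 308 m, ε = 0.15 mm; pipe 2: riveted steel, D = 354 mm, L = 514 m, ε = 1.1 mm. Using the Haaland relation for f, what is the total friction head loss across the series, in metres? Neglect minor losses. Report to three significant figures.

H ≈ 82.5 m

Pipe 1: V = 2.236 m/s, Re = 1.01×10^6, ε/D = 2.50×10^-4, f = 0.01512, h_1 = f(L/D)V²/2g = 1.981 m
Pipe 2: V = 6.401 m/s, Re = 1.72×10^6, ε/D = 0.00311, f = 0.02655, h_2 = f(L/D)V²/2g = 80.50 m
Series → Q common, losses add: H = Σh = 82.48 m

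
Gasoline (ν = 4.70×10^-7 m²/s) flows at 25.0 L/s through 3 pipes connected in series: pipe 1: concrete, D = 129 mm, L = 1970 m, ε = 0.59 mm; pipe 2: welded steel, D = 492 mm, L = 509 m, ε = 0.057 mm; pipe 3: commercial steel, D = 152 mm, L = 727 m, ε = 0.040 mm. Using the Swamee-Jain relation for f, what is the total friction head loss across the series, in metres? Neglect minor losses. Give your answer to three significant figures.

H ≈ 92.5 m

Pipe 1: V = 1.913 m/s, Re = 5.25×10^5, ε/D = 0.00457, f = 0.02985, h_1 = f(L/D)V²/2g = 85.02 m
Pipe 2: V = 0.1315 m/s, Re = 1.38×10^5, ε/D = 1.16×10^-4, f = 0.01753, h_2 = f(L/D)V²/2g = 0.01599 m
Pipe 3: V = 1.378 m/s, Re = 4.46×10^5, ε/D = 2.63×10^-4, f = 0.01622, h_3 = f(L/D)V²/2g = 7.503 m
Series → Q common, losses add: H = Σh = 92.54 m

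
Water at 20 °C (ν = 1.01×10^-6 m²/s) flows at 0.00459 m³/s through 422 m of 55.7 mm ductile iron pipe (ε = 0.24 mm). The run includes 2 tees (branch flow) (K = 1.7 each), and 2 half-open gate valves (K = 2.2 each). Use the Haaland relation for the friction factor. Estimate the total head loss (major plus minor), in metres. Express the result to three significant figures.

V = 4Q/(πD²) = 1.884 m/s; V²/2g = 0.1809 m
Re = 1.04×10^5, ε/D = 0.00431 → f = 0.03000 (Haaland)
Major: h_f = f(L/D)·V²/2g = 0.03000·7576·0.1809 = 41.11 m
Minor: ΣK = 7.80; h_m = ΣK·V²/2g = 1.411 m
Total H_L = 41.11 + 1.411 = 42.52 m

H_L ≈ 42.5 m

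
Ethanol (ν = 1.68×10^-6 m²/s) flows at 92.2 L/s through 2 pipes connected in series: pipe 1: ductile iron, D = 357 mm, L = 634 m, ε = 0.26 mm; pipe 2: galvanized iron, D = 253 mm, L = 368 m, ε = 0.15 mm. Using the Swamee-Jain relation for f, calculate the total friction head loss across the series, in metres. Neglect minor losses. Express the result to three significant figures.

Pipe 1: V = 0.9211 m/s, Re = 1.96×10^5, ε/D = 7.28×10^-4, f = 0.02008, h_1 = f(L/D)V²/2g = 1.542 m
Pipe 2: V = 1.834 m/s, Re = 2.76×10^5, ε/D = 5.93×10^-4, f = 0.01894, h_2 = f(L/D)V²/2g = 4.724 m
Series → Q common, losses add: H = Σh = 6.266 m

H ≈ 6.27 m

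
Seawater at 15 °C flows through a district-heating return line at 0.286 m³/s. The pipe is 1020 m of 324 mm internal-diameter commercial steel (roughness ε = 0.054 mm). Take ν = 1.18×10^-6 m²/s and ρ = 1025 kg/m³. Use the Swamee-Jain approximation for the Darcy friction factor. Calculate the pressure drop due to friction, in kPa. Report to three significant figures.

Δp ≈ 280 kPa

V = 4Q/(πD²) = 4·0.286/(π·0.324²) = 3.469 m/s
Re = VD/ν = 3.469·0.324/1.18×10^-6 = 9.52×10^5 → turbulent
ε/D = 0.054/324 = 1.67×10^-4
Swamee-Jain: f = 0.01443
h_f = f(L/D)V²/(2g) = 0.01443·(1020/0.324)·3.469²/(2·9.81) = 27.87 m
Δp = ρg·h_f = 1025·9.81·27.87 = 280.2 kPa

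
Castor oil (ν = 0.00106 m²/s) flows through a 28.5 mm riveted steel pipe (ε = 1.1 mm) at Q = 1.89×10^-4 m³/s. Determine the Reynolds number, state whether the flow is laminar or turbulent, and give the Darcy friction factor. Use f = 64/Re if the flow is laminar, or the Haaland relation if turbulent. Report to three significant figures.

V = 4Q/(πD²) = 0.2963 m/s
Re = VD/ν = 0.2963·0.0285/0.00106 = 7.97
Re < 2300 → laminar → f = 64/Re = 8.034

Re ≈ 7.97; laminar; f = 64/Re ≈ 8.03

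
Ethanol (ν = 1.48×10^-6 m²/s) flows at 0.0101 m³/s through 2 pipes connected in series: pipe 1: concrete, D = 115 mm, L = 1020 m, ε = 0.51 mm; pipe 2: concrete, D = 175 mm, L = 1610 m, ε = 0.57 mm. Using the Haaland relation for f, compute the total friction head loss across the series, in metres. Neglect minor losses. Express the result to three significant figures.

H ≈ 15.5 m

Pipe 1: V = 0.9724 m/s, Re = 7.56×10^4, ε/D = 0.00443, f = 0.03055, h_1 = f(L/D)V²/2g = 13.06 m
Pipe 2: V = 0.4199 m/s, Re = 4.97×10^4, ε/D = 0.00326, f = 0.02898, h_2 = f(L/D)V²/2g = 2.396 m
Series → Q common, losses add: H = Σh = 15.46 m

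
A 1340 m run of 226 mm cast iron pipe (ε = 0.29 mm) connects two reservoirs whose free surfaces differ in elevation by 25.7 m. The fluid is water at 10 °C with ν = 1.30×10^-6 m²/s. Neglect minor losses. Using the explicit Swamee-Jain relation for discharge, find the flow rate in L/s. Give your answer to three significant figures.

Q ≈ 79.6 L/s

Swamee-Jain (Type II): Q = -0.965·√(gD⁵h_f/L)·ln[ε/(3.7D) + √(3.17ν²L/(gD³h_f))]
√(gD⁵h_f/L) = √(9.81·0.226⁵·25.7/1340) = 0.01053
ε/(3.7D) = 3.47×10^-4; √(3.17ν²L/(gD³h_f)) = 4.97×10^-5
Q = -0.965·0.01053·ln(3.965×10^-4) = 0.07961 m³/s
Check: V = 1.98 m/s, Re = 3.45×10^5, f = 0.02174, h_f = 25.9 m ≈ 25.7 m ✓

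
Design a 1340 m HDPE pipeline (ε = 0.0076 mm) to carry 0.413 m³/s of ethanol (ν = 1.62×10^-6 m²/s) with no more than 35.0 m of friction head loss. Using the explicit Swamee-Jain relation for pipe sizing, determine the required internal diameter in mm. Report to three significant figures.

Swamee-Jain (Type III): D = 0.66·[ε^1.25·(LQ²/(gh_f))^4.75 + ν·Q^9.4·(L/(gh_f))^5.2]^0.04
LQ²/(gh_f) = 0.6657; L/(gh_f) = 3.903
Term 1 = ε^1.25·(…)^4.75 = 5.77×10^-8; Term 2 = ν·Q^9.4·(…)^5.2 = 4.73×10^-7
D = 0.66·(5.77×10^-8 + 4.73×10^-7)^0.04 = 0.3703 m = 370 mm
Check: V = 3.84 m/s, Re = 8.77×10^5, f = 0.01232, h_f = 33.4 m ≈ 35.0 m ✓

D ≈ 370 mm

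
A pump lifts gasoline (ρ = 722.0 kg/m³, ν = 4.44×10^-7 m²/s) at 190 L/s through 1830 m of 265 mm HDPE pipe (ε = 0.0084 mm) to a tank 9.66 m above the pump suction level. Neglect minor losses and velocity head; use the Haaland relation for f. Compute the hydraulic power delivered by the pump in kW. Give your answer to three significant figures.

P_hyd ≈ 76.1 kW

V = 4Q/(πD²) = 3.445 m/s; Re = 2.06×10^6; ε/D = 3.17×10^-5; f = 0.01123
h_f = f(L/D)V²/2g = 46.92 m
Total head H = z + h_f = 9.66 + 46.92 = 56.58 m
P_hyd = ρgQH = 722.0·9.81·0.190·56.58 = 76.14 kW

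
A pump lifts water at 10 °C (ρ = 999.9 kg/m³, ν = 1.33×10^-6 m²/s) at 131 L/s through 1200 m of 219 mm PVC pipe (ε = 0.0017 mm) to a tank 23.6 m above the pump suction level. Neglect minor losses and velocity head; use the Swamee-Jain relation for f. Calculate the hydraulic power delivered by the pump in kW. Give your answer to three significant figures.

P_hyd ≈ 86.4 kW

V = 4Q/(πD²) = 3.478 m/s; Re = 5.73×10^5; ε/D = 7.76×10^-6; f = 0.01292
h_f = f(L/D)V²/2g = 43.62 m
Total head H = z + h_f = 23.6 + 43.62 = 67.22 m
P_hyd = ρgQH = 999.9·9.81·0.131·67.22 = 86.38 kW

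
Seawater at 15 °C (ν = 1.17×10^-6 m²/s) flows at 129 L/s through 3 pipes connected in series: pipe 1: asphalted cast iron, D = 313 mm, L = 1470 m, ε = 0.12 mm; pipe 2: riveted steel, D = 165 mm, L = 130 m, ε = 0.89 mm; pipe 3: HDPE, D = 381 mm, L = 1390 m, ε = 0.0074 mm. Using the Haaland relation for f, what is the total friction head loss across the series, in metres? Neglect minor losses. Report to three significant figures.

H ≈ 60.4 m

Pipe 1: V = 1.677 m/s, Re = 4.49×10^5, ε/D = 3.83×10^-4, f = 0.01689, h_1 = f(L/D)V²/2g = 11.37 m
Pipe 2: V = 6.033 m/s, Re = 8.51×10^5, ε/D = 0.00539, f = 0.03124, h_2 = f(L/D)V²/2g = 45.66 m
Pipe 3: V = 1.131 m/s, Re = 3.68×10^5, ε/D = 1.94×10^-5, f = 0.01399, h_3 = f(L/D)V²/2g = 3.331 m
Series → Q common, losses add: H = Σh = 60.35 m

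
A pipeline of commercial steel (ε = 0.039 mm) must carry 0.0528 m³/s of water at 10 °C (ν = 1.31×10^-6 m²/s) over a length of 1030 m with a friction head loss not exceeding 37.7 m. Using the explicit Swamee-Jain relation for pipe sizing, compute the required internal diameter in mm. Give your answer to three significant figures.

D ≈ 162 mm

Swamee-Jain (Type III): D = 0.66·[ε^1.25·(LQ²/(gh_f))^4.75 + ν·Q^9.4·(L/(gh_f))^5.2]^0.04
LQ²/(gh_f) = 0.007764; L/(gh_f) = 2.785
Term 1 = ε^1.25·(…)^4.75 = 2.93×10^-16; Term 2 = ν·Q^9.4·(…)^5.2 = 2.65×10^-16
D = 0.66·(2.93×10^-16 + 2.65×10^-16)^0.04 = 0.1620 m = 162 mm
Check: V = 2.56 m/s, Re = 3.17×10^5, f = 0.01654, h_f = 35.2 m ≈ 37.7 m ✓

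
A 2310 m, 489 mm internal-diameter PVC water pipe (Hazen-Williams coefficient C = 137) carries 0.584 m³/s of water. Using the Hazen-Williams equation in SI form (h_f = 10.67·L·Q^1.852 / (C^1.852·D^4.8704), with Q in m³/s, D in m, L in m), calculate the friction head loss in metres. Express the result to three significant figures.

h_f = 10.67·2310·0.584^1.852 / (137^1.852·0.489^4.8704) = 32.75 m

h_f ≈ 32.7 m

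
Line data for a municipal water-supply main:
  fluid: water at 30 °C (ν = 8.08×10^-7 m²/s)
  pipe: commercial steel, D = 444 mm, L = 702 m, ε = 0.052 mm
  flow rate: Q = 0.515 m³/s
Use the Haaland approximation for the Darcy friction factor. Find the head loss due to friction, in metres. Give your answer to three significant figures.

h_f ≈ 11.7 m

V = 4Q/(πD²) = 4·0.515/(π·0.444²) = 3.326 m/s
Re = VD/ν = 3.326·0.444/8.08×10^-7 = 1.83×10^6 → turbulent
ε/D = 0.052/444 = 1.17×10^-4
Haaland: f = 0.01308
h_f = f(L/D)V²/(2g) = 0.01308·(702/0.444)·3.326²/(2·9.81) = 11.67 m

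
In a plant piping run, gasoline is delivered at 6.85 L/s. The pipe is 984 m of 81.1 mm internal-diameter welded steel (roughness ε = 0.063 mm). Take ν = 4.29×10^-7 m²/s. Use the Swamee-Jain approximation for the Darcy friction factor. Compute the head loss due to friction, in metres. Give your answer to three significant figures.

V = 4Q/(πD²) = 4·0.00685/(π·0.0811²) = 1.326 m/s
Re = VD/ν = 1.326·0.0811/4.29×10^-7 = 2.51×10^5 → turbulent
ε/D = 0.063/81.1 = 7.77×10^-4
Swamee-Jain: f = 0.01997
h_f = f(L/D)V²/(2g) = 0.01997·(984/0.0811)·1.326²/(2·9.81) = 21.71 m

h_f ≈ 21.7 m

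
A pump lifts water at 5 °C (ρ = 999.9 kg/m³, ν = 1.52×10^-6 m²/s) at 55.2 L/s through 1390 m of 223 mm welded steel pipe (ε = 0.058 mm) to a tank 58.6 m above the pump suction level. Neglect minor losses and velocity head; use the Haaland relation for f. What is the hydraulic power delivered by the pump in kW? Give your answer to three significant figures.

V = 4Q/(πD²) = 1.413 m/s; Re = 2.07×10^5; ε/D = 2.60×10^-4; f = 0.01719
h_f = f(L/D)V²/2g = 10.91 m
Total head H = z + h_f = 58.6 + 10.91 = 69.51 m
P_hyd = ρgQH = 999.9·9.81·0.0552·69.51 = 37.63 kW

P_hyd ≈ 37.6 kW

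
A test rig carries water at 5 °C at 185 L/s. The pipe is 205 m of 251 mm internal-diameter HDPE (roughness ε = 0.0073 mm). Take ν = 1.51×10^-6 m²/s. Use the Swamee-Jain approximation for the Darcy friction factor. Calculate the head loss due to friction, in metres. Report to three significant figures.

h_f ≈ 7.63 m

V = 4Q/(πD²) = 4·0.185/(π·0.251²) = 3.739 m/s
Re = VD/ν = 3.739·0.251/1.51×10^-6 = 6.21×10^5 → turbulent
ε/D = 0.0073/251 = 2.91×10^-5
Swamee-Jain: f = 0.01311
h_f = f(L/D)V²/(2g) = 0.01311·(205/0.251)·3.739²/(2·9.81) = 7.627 m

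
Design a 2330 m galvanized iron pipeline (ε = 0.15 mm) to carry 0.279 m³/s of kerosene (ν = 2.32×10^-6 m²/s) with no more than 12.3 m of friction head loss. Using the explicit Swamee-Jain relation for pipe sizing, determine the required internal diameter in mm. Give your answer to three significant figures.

Swamee-Jain (Type III): D = 0.66·[ε^1.25·(LQ²/(gh_f))^4.75 + ν·Q^9.4·(L/(gh_f))^5.2]^0.04
LQ²/(gh_f) = 1.503; L/(gh_f) = 19.31
Term 1 = ε^1.25·(…)^4.75 = 1.15×10^-4; Term 2 = ν·Q^9.4·(…)^5.2 = 6.92×10^-5
D = 0.66·(1.15×10^-4 + 6.92×10^-5)^0.04 = 0.4679 m = 468 mm
Check: V = 1.62 m/s, Re = 3.27×10^5, f = 0.01707, h_f = 11.4 m ≈ 12.3 m ✓

D ≈ 468 mm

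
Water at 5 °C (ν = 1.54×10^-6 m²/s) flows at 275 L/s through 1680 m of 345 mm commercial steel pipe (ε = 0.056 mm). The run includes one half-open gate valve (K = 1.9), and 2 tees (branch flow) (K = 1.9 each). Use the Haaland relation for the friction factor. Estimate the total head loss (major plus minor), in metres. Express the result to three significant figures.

V = 4Q/(πD²) = 2.942 m/s; V²/2g = 0.4411 m
Re = 6.59×10^5, ε/D = 1.62×10^-4 → f = 0.01458 (Haaland)
Major: h_f = f(L/D)·V²/2g = 0.01458·4870·0.4411 = 31.30 m
Minor: ΣK = 5.70; h_m = ΣK·V²/2g = 2.514 m
Total H_L = 31.30 + 2.514 = 33.82 m

H_L ≈ 33.8 m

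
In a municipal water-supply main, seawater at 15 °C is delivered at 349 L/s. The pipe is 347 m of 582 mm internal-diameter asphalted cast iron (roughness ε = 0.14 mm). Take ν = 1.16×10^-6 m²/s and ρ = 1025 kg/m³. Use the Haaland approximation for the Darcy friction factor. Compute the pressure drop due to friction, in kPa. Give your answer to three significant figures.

V = 4Q/(πD²) = 4·0.349/(π·0.582²) = 1.312 m/s
Re = VD/ν = 1.312·0.582/1.16×10^-6 = 6.58×10^5 → turbulent
ε/D = 0.14/582 = 2.41×10^-4
Haaland: f = 0.01537
h_f = f(L/D)V²/(2g) = 0.01537·(347/0.582)·1.312²/(2·9.81) = 0.8037 m
Δp = ρg·h_f = 1025·9.81·0.8037 = 8.081 kPa

Δp ≈ 8.08 kPa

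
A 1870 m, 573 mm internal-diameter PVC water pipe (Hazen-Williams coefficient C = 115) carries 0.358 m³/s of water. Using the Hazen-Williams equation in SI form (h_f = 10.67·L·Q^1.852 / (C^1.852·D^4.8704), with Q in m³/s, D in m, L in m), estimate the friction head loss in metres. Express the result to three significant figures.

h_f ≈ 6.84 m

h_f = 10.67·1870·0.358^1.852 / (115^1.852·0.573^4.8704) = 6.843 m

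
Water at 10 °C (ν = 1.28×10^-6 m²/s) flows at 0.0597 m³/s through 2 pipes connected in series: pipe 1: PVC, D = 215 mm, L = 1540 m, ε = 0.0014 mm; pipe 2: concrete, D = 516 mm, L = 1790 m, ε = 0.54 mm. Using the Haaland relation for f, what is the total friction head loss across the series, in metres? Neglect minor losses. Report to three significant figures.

Pipe 1: V = 1.644 m/s, Re = 2.76×10^5, ε/D = 6.51×10^-6, f = 0.01462, h_1 = f(L/D)V²/2g = 14.43 m
Pipe 2: V = 0.2855 m/s, Re = 1.15×10^5, ε/D = 0.00105, f = 0.02187, h_2 = f(L/D)V²/2g = 0.3151 m
Series → Q common, losses add: H = Σh = 14.74 m

H ≈ 14.7 m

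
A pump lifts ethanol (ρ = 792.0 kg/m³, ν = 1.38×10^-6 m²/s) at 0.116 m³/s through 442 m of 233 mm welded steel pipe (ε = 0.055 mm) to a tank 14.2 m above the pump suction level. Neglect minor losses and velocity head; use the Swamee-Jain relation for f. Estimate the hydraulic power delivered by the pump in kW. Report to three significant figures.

V = 4Q/(πD²) = 2.721 m/s; Re = 4.59×10^5; ε/D = 2.36×10^-4; f = 0.01595
h_f = f(L/D)V²/2g = 11.41 m
Total head H = z + h_f = 14.2 + 11.41 = 25.61 m
P_hyd = ρgQH = 792.0·9.81·0.116·25.61 = 23.08 kW

P_hyd ≈ 23.1 kW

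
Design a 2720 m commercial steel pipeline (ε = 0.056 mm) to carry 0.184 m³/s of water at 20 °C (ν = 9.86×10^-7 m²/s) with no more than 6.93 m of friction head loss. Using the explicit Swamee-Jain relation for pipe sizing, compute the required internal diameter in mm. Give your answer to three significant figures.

Swamee-Jain (Type III): D = 0.66·[ε^1.25·(LQ²/(gh_f))^4.75 + ν·Q^9.4·(L/(gh_f))^5.2]^0.04
LQ²/(gh_f) = 1.355; L/(gh_f) = 40.01
Term 1 = ε^1.25·(…)^4.75 = 2.05×10^-5; Term 2 = ν·Q^9.4·(…)^5.2 = 2.60×10^-5
D = 0.66·(2.05×10^-5 + 2.60×10^-5)^0.04 = 0.4428 m = 443 mm
Check: V = 1.19 m/s, Re = 5.37×10^5, f = 0.01466, h_f = 6.55 m ≈ 6.93 m ✓

D ≈ 443 mm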